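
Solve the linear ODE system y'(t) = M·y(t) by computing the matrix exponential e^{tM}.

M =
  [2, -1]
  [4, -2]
e^{tM} =
  [2*t + 1, -t]
  [4*t, 1 - 2*t]

Strategy: write M = P · J · P⁻¹ where J is a Jordan canonical form, so e^{tM} = P · e^{tJ} · P⁻¹, and e^{tJ} can be computed block-by-block.

M has Jordan form
J =
  [0, 1]
  [0, 0]
(up to reordering of blocks).

Per-block formulas:
  For a 2×2 Jordan block J_2(0): exp(t · J_2(0)) = e^(0t)·(I + t·N), where N is the 2×2 nilpotent shift.

After assembling e^{tJ} and conjugating by P, we get:

e^{tM} =
  [2*t + 1, -t]
  [4*t, 1 - 2*t]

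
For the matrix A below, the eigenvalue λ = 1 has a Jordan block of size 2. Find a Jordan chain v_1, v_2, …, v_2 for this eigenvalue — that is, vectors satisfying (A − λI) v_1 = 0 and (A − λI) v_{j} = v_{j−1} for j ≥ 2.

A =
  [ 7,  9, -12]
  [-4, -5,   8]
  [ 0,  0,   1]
A Jordan chain for λ = 1 of length 2:
v_1 = (6, -4, 0)ᵀ
v_2 = (1, 0, 0)ᵀ

Let N = A − (1)·I. We want v_2 with N^2 v_2 = 0 but N^1 v_2 ≠ 0; then v_{j-1} := N · v_j for j = 2, …, 2.

Pick v_2 = (1, 0, 0)ᵀ.
Then v_1 = N · v_2 = (6, -4, 0)ᵀ.

Sanity check: (A − (1)·I) v_1 = (0, 0, 0)ᵀ = 0. ✓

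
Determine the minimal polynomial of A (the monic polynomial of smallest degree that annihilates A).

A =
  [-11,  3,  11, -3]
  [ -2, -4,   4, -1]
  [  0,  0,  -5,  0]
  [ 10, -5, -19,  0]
x^3 + 15*x^2 + 75*x + 125

The characteristic polynomial is χ_A(x) = (x + 5)^4, so the eigenvalues are known. The minimal polynomial is
  m_A(x) = Π_λ (x − λ)^{k_λ}
where k_λ is the size of the *largest* Jordan block for λ (equivalently, the smallest k with (A − λI)^k v = 0 for every generalised eigenvector v of λ).

  λ = -5: largest Jordan block has size 3, contributing (x + 5)^3

So m_A(x) = (x + 5)^3 = x^3 + 15*x^2 + 75*x + 125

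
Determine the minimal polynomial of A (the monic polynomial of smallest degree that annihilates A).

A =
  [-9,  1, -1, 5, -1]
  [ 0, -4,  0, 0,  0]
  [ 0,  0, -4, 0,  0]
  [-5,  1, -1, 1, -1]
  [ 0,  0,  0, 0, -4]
x^2 + 8*x + 16

The characteristic polynomial is χ_A(x) = (x + 4)^5, so the eigenvalues are known. The minimal polynomial is
  m_A(x) = Π_λ (x − λ)^{k_λ}
where k_λ is the size of the *largest* Jordan block for λ (equivalently, the smallest k with (A − λI)^k v = 0 for every generalised eigenvector v of λ).

  λ = -4: largest Jordan block has size 2, contributing (x + 4)^2

So m_A(x) = (x + 4)^2 = x^2 + 8*x + 16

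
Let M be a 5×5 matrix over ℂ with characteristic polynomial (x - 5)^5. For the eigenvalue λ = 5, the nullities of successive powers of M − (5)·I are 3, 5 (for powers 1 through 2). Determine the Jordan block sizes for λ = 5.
Block sizes for λ = 5: [2, 2, 1]

From the dimensions of kernels of powers, the number of Jordan blocks of size at least j is d_j − d_{j−1} where d_j = dim ker(N^j) (with d_0 = 0). Computing the differences gives [3, 2].
The number of blocks of size exactly k is (#blocks of size ≥ k) − (#blocks of size ≥ k + 1), so the partition is: 1 block(s) of size 1, 2 block(s) of size 2.
In nonincreasing order the block sizes are [2, 2, 1].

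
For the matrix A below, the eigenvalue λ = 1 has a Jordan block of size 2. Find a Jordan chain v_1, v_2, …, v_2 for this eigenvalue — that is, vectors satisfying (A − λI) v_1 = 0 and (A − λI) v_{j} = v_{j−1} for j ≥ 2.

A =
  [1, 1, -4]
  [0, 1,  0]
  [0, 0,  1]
A Jordan chain for λ = 1 of length 2:
v_1 = (1, 0, 0)ᵀ
v_2 = (0, 1, 0)ᵀ

Let N = A − (1)·I. We want v_2 with N^2 v_2 = 0 but N^1 v_2 ≠ 0; then v_{j-1} := N · v_j for j = 2, …, 2.

Pick v_2 = (0, 1, 0)ᵀ.
Then v_1 = N · v_2 = (1, 0, 0)ᵀ.

Sanity check: (A − (1)·I) v_1 = (0, 0, 0)ᵀ = 0. ✓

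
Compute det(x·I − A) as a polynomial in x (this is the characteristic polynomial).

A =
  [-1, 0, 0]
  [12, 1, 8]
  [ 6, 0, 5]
x^3 - 5*x^2 - x + 5

Expanding det(x·I − A) (e.g. by cofactor expansion or by noting that A is similar to its Jordan form J, which has the same characteristic polynomial as A) gives
  χ_A(x) = x^3 - 5*x^2 - x + 5
which factors as (x - 5)*(x - 1)*(x + 1). The eigenvalues (with algebraic multiplicities) are λ = -1 with multiplicity 1, λ = 1 with multiplicity 1, λ = 5 with multiplicity 1.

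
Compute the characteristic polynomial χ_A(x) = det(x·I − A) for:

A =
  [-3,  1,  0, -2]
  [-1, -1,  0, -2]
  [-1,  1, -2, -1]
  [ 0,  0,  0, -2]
x^4 + 8*x^3 + 24*x^2 + 32*x + 16

Expanding det(x·I − A) (e.g. by cofactor expansion or by noting that A is similar to its Jordan form J, which has the same characteristic polynomial as A) gives
  χ_A(x) = x^4 + 8*x^3 + 24*x^2 + 32*x + 16
which factors as (x + 2)^4. The eigenvalues (with algebraic multiplicities) are λ = -2 with multiplicity 4.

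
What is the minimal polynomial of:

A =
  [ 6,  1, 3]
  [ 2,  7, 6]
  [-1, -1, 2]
x^2 - 10*x + 25

The characteristic polynomial is χ_A(x) = (x - 5)^3, so the eigenvalues are known. The minimal polynomial is
  m_A(x) = Π_λ (x − λ)^{k_λ}
where k_λ is the size of the *largest* Jordan block for λ (equivalently, the smallest k with (A − λI)^k v = 0 for every generalised eigenvector v of λ).

  λ = 5: largest Jordan block has size 2, contributing (x − 5)^2

So m_A(x) = (x - 5)^2 = x^2 - 10*x + 25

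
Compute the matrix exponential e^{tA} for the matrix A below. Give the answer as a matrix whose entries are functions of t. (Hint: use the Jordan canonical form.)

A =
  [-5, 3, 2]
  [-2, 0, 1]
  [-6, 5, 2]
e^{tA} =
  [-t^2*exp(-t) - 4*t*exp(-t) + exp(-t), t^2*exp(-t)/2 + 3*t*exp(-t), t^2*exp(-t)/2 + 2*t*exp(-t)]
  [-2*t*exp(-t), t*exp(-t) + exp(-t), t*exp(-t)]
  [-2*t^2*exp(-t) - 6*t*exp(-t), t^2*exp(-t) + 5*t*exp(-t), t^2*exp(-t) + 3*t*exp(-t) + exp(-t)]

Strategy: write A = P · J · P⁻¹ where J is a Jordan canonical form, so e^{tA} = P · e^{tJ} · P⁻¹, and e^{tJ} can be computed block-by-block.

A has Jordan form
J =
  [-1,  1,  0]
  [ 0, -1,  1]
  [ 0,  0, -1]
(up to reordering of blocks).

Per-block formulas:
  For a 3×3 Jordan block J_3(-1): exp(t · J_3(-1)) = e^(-1t)·(I + t·N + (t^2/2)·N^2), where N is the 3×3 nilpotent shift.

After assembling e^{tJ} and conjugating by P, we get:

e^{tA} =
  [-t^2*exp(-t) - 4*t*exp(-t) + exp(-t), t^2*exp(-t)/2 + 3*t*exp(-t), t^2*exp(-t)/2 + 2*t*exp(-t)]
  [-2*t*exp(-t), t*exp(-t) + exp(-t), t*exp(-t)]
  [-2*t^2*exp(-t) - 6*t*exp(-t), t^2*exp(-t) + 5*t*exp(-t), t^2*exp(-t) + 3*t*exp(-t) + exp(-t)]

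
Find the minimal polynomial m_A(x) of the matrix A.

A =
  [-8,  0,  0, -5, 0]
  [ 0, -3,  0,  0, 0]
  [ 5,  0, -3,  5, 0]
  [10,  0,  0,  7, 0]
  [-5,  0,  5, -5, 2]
x^2 + x - 6

The characteristic polynomial is χ_A(x) = (x - 2)^2*(x + 3)^3, so the eigenvalues are known. The minimal polynomial is
  m_A(x) = Π_λ (x − λ)^{k_λ}
where k_λ is the size of the *largest* Jordan block for λ (equivalently, the smallest k with (A − λI)^k v = 0 for every generalised eigenvector v of λ).

  λ = -3: largest Jordan block has size 1, contributing (x + 3)
  λ = 2: largest Jordan block has size 1, contributing (x − 2)

So m_A(x) = (x - 2)*(x + 3) = x^2 + x - 6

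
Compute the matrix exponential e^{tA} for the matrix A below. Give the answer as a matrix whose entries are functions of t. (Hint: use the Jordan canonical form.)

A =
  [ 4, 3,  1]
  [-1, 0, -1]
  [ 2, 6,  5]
e^{tA} =
  [t*exp(3*t) + exp(3*t), 3*t*exp(3*t), t*exp(3*t)]
  [-t*exp(3*t), -3*t*exp(3*t) + exp(3*t), -t*exp(3*t)]
  [2*t*exp(3*t), 6*t*exp(3*t), 2*t*exp(3*t) + exp(3*t)]

Strategy: write A = P · J · P⁻¹ where J is a Jordan canonical form, so e^{tA} = P · e^{tJ} · P⁻¹, and e^{tJ} can be computed block-by-block.

A has Jordan form
J =
  [3, 1, 0]
  [0, 3, 0]
  [0, 0, 3]
(up to reordering of blocks).

Per-block formulas:
  For a 2×2 Jordan block J_2(3): exp(t · J_2(3)) = e^(3t)·(I + t·N), where N is the 2×2 nilpotent shift.
  For a 1×1 block at λ = 3: exp(t · [3]) = [e^(3t)].

After assembling e^{tJ} and conjugating by P, we get:

e^{tA} =
  [t*exp(3*t) + exp(3*t), 3*t*exp(3*t), t*exp(3*t)]
  [-t*exp(3*t), -3*t*exp(3*t) + exp(3*t), -t*exp(3*t)]
  [2*t*exp(3*t), 6*t*exp(3*t), 2*t*exp(3*t) + exp(3*t)]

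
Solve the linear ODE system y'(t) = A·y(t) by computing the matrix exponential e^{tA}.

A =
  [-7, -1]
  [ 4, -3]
e^{tA} =
  [-2*t*exp(-5*t) + exp(-5*t), -t*exp(-5*t)]
  [4*t*exp(-5*t), 2*t*exp(-5*t) + exp(-5*t)]

Strategy: write A = P · J · P⁻¹ where J is a Jordan canonical form, so e^{tA} = P · e^{tJ} · P⁻¹, and e^{tJ} can be computed block-by-block.

A has Jordan form
J =
  [-5,  1]
  [ 0, -5]
(up to reordering of blocks).

Per-block formulas:
  For a 2×2 Jordan block J_2(-5): exp(t · J_2(-5)) = e^(-5t)·(I + t·N), where N is the 2×2 nilpotent shift.

After assembling e^{tJ} and conjugating by P, we get:

e^{tA} =
  [-2*t*exp(-5*t) + exp(-5*t), -t*exp(-5*t)]
  [4*t*exp(-5*t), 2*t*exp(-5*t) + exp(-5*t)]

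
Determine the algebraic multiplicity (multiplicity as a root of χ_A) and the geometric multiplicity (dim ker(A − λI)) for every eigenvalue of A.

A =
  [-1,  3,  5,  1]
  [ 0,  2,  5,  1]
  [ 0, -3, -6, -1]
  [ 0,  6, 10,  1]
λ = -1: alg = 4, geom = 3

Step 1 — factor the characteristic polynomial to read off the algebraic multiplicities:
  χ_A(x) = (x + 1)^4

Step 2 — compute geometric multiplicities via the rank-nullity identity g(λ) = n − rank(A − λI):
  rank(A − (-1)·I) = 1, so dim ker(A − (-1)·I) = n − 1 = 3

Summary:
  λ = -1: algebraic multiplicity = 4, geometric multiplicity = 3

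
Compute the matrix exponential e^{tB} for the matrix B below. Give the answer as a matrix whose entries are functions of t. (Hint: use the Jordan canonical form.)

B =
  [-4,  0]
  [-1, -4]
e^{tB} =
  [exp(-4*t), 0]
  [-t*exp(-4*t), exp(-4*t)]

Strategy: write B = P · J · P⁻¹ where J is a Jordan canonical form, so e^{tB} = P · e^{tJ} · P⁻¹, and e^{tJ} can be computed block-by-block.

B has Jordan form
J =
  [-4,  1]
  [ 0, -4]
(up to reordering of blocks).

Per-block formulas:
  For a 2×2 Jordan block J_2(-4): exp(t · J_2(-4)) = e^(-4t)·(I + t·N), where N is the 2×2 nilpotent shift.

After assembling e^{tJ} and conjugating by P, we get:

e^{tB} =
  [exp(-4*t), 0]
  [-t*exp(-4*t), exp(-4*t)]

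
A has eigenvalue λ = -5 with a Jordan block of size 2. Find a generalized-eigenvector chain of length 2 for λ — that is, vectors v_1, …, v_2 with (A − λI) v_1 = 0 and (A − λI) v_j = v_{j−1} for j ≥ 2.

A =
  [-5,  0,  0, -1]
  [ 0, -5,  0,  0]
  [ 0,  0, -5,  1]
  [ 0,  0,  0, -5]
A Jordan chain for λ = -5 of length 2:
v_1 = (-1, 0, 1, 0)ᵀ
v_2 = (0, 0, 0, 1)ᵀ

Let N = A − (-5)·I. We want v_2 with N^2 v_2 = 0 but N^1 v_2 ≠ 0; then v_{j-1} := N · v_j for j = 2, …, 2.

Pick v_2 = (0, 0, 0, 1)ᵀ.
Then v_1 = N · v_2 = (-1, 0, 1, 0)ᵀ.

Sanity check: (A − (-5)·I) v_1 = (0, 0, 0, 0)ᵀ = 0. ✓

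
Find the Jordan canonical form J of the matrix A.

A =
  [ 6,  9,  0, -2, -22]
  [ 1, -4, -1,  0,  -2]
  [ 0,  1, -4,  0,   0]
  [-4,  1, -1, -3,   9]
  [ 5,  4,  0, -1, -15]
J_3(-4) ⊕ J_2(-4)

The characteristic polynomial is
  det(x·I − A) = x^5 + 20*x^4 + 160*x^3 + 640*x^2 + 1280*x + 1024 = (x + 4)^5

Eigenvalues and multiplicities (the geometric multiplicity of λ is n − rank(A − λI), which equals the number of Jordan blocks for λ):
  λ = -4: algebraic multiplicity = 5, geometric multiplicity = 2

Determining the block sizes for each eigenvalue:
  λ = -4: with am = 5 and gm = 2, the partition is not yet determined (e.g. several partitions of 5 into 2 parts exist). Let N = A − (-4)·I. Computing rank(N^1) = 3, rank(N^2) = 1, rank(N^3) = 0; the number of blocks of size ≥ j is rank(N^{j−1}) − rank(N^j), giving [2, 2, 1]. So we have 1 block(s) of size 3, 1 block(s) of size 2 → block sizes [3, 2]

Assembling the blocks gives a Jordan form
J =
  [-4,  1,  0,  0,  0]
  [ 0, -4,  1,  0,  0]
  [ 0,  0, -4,  0,  0]
  [ 0,  0,  0, -4,  1]
  [ 0,  0,  0,  0, -4]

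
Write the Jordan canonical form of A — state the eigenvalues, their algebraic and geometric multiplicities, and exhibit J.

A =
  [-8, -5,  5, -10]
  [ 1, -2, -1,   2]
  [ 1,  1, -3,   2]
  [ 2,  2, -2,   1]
J_3(-3) ⊕ J_1(-3)

The characteristic polynomial is
  det(x·I − A) = x^4 + 12*x^3 + 54*x^2 + 108*x + 81 = (x + 3)^4

Eigenvalues and multiplicities (the geometric multiplicity of λ is n − rank(A − λI), which equals the number of Jordan blocks for λ):
  λ = -3: algebraic multiplicity = 4, geometric multiplicity = 2

Determining the block sizes for each eigenvalue:
  λ = -3: with am = 4 and gm = 2, the partition is not yet determined (e.g. several partitions of 4 into 2 parts exist). Let N = A − (-3)·I. Computing rank(N^1) = 2, rank(N^2) = 1, rank(N^3) = 0; the number of blocks of size ≥ j is rank(N^{j−1}) − rank(N^j), giving [2, 1, 1]. So we have 1 block(s) of size 3, 1 block(s) of size 1 → block sizes [3, 1]

Assembling the blocks gives a Jordan form
J =
  [-3,  1,  0,  0]
  [ 0, -3,  1,  0]
  [ 0,  0, -3,  0]
  [ 0,  0,  0, -3]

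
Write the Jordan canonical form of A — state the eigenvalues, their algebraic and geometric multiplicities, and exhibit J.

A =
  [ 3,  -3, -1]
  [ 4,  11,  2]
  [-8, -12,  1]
J_2(5) ⊕ J_1(5)

The characteristic polynomial is
  det(x·I − A) = x^3 - 15*x^2 + 75*x - 125 = (x - 5)^3

Eigenvalues and multiplicities (the geometric multiplicity of λ is n − rank(A − λI), which equals the number of Jordan blocks for λ):
  λ = 5: algebraic multiplicity = 3, geometric multiplicity = 2

Determining the block sizes for each eigenvalue:
  λ = 5: 2 blocks summing to 3 forces exactly one block of size 2 and the rest size 1 → block sizes [2, 1]

Assembling the blocks gives a Jordan form
J =
  [5, 1, 0]
  [0, 5, 0]
  [0, 0, 5]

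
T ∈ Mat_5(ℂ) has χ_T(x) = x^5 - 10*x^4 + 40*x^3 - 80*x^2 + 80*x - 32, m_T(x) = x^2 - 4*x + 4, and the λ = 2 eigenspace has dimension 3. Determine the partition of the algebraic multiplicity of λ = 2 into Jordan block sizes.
Block sizes for λ = 2: [2, 2, 1]

Step 1 — from the characteristic polynomial, algebraic multiplicity of λ = 2 is 5. From dim ker(T − (2)·I) = 3, there are exactly 3 Jordan blocks for λ = 2.
Step 2 — from the minimal polynomial, the factor (x − 2)^2 tells us the largest block for λ = 2 has size 2.
Step 3 — with total size 5, 3 blocks, and largest block 2, the block sizes (in nonincreasing order) are [2, 2, 1].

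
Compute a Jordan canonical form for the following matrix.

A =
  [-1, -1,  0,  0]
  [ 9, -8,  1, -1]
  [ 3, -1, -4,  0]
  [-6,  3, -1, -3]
J_3(-4) ⊕ J_1(-4)

The characteristic polynomial is
  det(x·I − A) = x^4 + 16*x^3 + 96*x^2 + 256*x + 256 = (x + 4)^4

Eigenvalues and multiplicities (the geometric multiplicity of λ is n − rank(A − λI), which equals the number of Jordan blocks for λ):
  λ = -4: algebraic multiplicity = 4, geometric multiplicity = 2

Determining the block sizes for each eigenvalue:
  λ = -4: with am = 4 and gm = 2, the partition is not yet determined (e.g. several partitions of 4 into 2 parts exist). Let N = A − (-4)·I. Computing rank(N^1) = 2, rank(N^2) = 1, rank(N^3) = 0; the number of blocks of size ≥ j is rank(N^{j−1}) − rank(N^j), giving [2, 1, 1]. So we have 1 block(s) of size 3, 1 block(s) of size 1 → block sizes [3, 1]

Assembling the blocks gives a Jordan form
J =
  [-4,  1,  0,  0]
  [ 0, -4,  1,  0]
  [ 0,  0, -4,  0]
  [ 0,  0,  0, -4]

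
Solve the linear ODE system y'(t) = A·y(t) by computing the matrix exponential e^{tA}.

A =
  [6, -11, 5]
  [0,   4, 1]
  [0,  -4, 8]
e^{tA} =
  [exp(6*t), t^2*exp(6*t) - 11*t*exp(6*t), -t^2*exp(6*t)/2 + 5*t*exp(6*t)]
  [0, -2*t*exp(6*t) + exp(6*t), t*exp(6*t)]
  [0, -4*t*exp(6*t), 2*t*exp(6*t) + exp(6*t)]

Strategy: write A = P · J · P⁻¹ where J is a Jordan canonical form, so e^{tA} = P · e^{tJ} · P⁻¹, and e^{tJ} can be computed block-by-block.

A has Jordan form
J =
  [6, 1, 0]
  [0, 6, 1]
  [0, 0, 6]
(up to reordering of blocks).

Per-block formulas:
  For a 3×3 Jordan block J_3(6): exp(t · J_3(6)) = e^(6t)·(I + t·N + (t^2/2)·N^2), where N is the 3×3 nilpotent shift.

After assembling e^{tJ} and conjugating by P, we get:

e^{tA} =
  [exp(6*t), t^2*exp(6*t) - 11*t*exp(6*t), -t^2*exp(6*t)/2 + 5*t*exp(6*t)]
  [0, -2*t*exp(6*t) + exp(6*t), t*exp(6*t)]
  [0, -4*t*exp(6*t), 2*t*exp(6*t) + exp(6*t)]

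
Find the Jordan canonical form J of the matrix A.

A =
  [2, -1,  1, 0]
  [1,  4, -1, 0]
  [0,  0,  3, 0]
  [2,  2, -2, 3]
J_2(3) ⊕ J_1(3) ⊕ J_1(3)

The characteristic polynomial is
  det(x·I − A) = x^4 - 12*x^3 + 54*x^2 - 108*x + 81 = (x - 3)^4

Eigenvalues and multiplicities (the geometric multiplicity of λ is n − rank(A − λI), which equals the number of Jordan blocks for λ):
  λ = 3: algebraic multiplicity = 4, geometric multiplicity = 3

Determining the block sizes for each eigenvalue:
  λ = 3: 3 blocks summing to 4 forces exactly one block of size 2 and the rest size 1 → block sizes [2, 1, 1]

Assembling the blocks gives a Jordan form
J =
  [3, 1, 0, 0]
  [0, 3, 0, 0]
  [0, 0, 3, 0]
  [0, 0, 0, 3]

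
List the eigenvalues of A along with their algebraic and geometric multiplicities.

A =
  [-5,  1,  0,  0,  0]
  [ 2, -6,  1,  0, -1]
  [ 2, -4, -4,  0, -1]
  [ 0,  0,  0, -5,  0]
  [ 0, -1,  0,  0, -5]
λ = -5: alg = 5, geom = 3

Step 1 — factor the characteristic polynomial to read off the algebraic multiplicities:
  χ_A(x) = (x + 5)^5

Step 2 — compute geometric multiplicities via the rank-nullity identity g(λ) = n − rank(A − λI):
  rank(A − (-5)·I) = 2, so dim ker(A − (-5)·I) = n − 2 = 3

Summary:
  λ = -5: algebraic multiplicity = 5, geometric multiplicity = 3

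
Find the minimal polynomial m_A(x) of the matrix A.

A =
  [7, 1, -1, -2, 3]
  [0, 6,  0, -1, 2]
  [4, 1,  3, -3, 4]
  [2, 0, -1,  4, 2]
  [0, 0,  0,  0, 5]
x^3 - 15*x^2 + 75*x - 125

The characteristic polynomial is χ_A(x) = (x - 5)^5, so the eigenvalues are known. The minimal polynomial is
  m_A(x) = Π_λ (x − λ)^{k_λ}
where k_λ is the size of the *largest* Jordan block for λ (equivalently, the smallest k with (A − λI)^k v = 0 for every generalised eigenvector v of λ).

  λ = 5: largest Jordan block has size 3, contributing (x − 5)^3

So m_A(x) = (x - 5)^3 = x^3 - 15*x^2 + 75*x - 125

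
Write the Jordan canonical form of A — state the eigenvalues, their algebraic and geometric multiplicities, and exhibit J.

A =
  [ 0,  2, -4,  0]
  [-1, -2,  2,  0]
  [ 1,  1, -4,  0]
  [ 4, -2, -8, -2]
J_3(-2) ⊕ J_1(-2)

The characteristic polynomial is
  det(x·I − A) = x^4 + 8*x^3 + 24*x^2 + 32*x + 16 = (x + 2)^4

Eigenvalues and multiplicities (the geometric multiplicity of λ is n − rank(A − λI), which equals the number of Jordan blocks for λ):
  λ = -2: algebraic multiplicity = 4, geometric multiplicity = 2

Determining the block sizes for each eigenvalue:
  λ = -2: with am = 4 and gm = 2, the partition is not yet determined (e.g. several partitions of 4 into 2 parts exist). Let N = A − (-2)·I. Computing rank(N^1) = 2, rank(N^2) = 1, rank(N^3) = 0; the number of blocks of size ≥ j is rank(N^{j−1}) − rank(N^j), giving [2, 1, 1]. So we have 1 block(s) of size 3, 1 block(s) of size 1 → block sizes [3, 1]

Assembling the blocks gives a Jordan form
J =
  [-2,  1,  0,  0]
  [ 0, -2,  1,  0]
  [ 0,  0, -2,  0]
  [ 0,  0,  0, -2]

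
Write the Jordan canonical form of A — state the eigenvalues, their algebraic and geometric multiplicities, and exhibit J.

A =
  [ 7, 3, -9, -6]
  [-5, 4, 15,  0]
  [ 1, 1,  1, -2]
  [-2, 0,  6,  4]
J_3(4) ⊕ J_1(4)

The characteristic polynomial is
  det(x·I − A) = x^4 - 16*x^3 + 96*x^2 - 256*x + 256 = (x - 4)^4

Eigenvalues and multiplicities (the geometric multiplicity of λ is n − rank(A − λI), which equals the number of Jordan blocks for λ):
  λ = 4: algebraic multiplicity = 4, geometric multiplicity = 2

Determining the block sizes for each eigenvalue:
  λ = 4: with am = 4 and gm = 2, the partition is not yet determined (e.g. several partitions of 4 into 2 parts exist). Let N = A − (4)·I. Computing rank(N^1) = 2, rank(N^2) = 1, rank(N^3) = 0; the number of blocks of size ≥ j is rank(N^{j−1}) − rank(N^j), giving [2, 1, 1]. So we have 1 block(s) of size 3, 1 block(s) of size 1 → block sizes [3, 1]

Assembling the blocks gives a Jordan form
J =
  [4, 1, 0, 0]
  [0, 4, 1, 0]
  [0, 0, 4, 0]
  [0, 0, 0, 4]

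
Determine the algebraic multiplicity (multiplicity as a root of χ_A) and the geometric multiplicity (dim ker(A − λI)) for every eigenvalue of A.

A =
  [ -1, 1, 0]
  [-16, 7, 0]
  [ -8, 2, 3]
λ = 3: alg = 3, geom = 2

Step 1 — factor the characteristic polynomial to read off the algebraic multiplicities:
  χ_A(x) = (x - 3)^3

Step 2 — compute geometric multiplicities via the rank-nullity identity g(λ) = n − rank(A − λI):
  rank(A − (3)·I) = 1, so dim ker(A − (3)·I) = n − 1 = 2

Summary:
  λ = 3: algebraic multiplicity = 3, geometric multiplicity = 2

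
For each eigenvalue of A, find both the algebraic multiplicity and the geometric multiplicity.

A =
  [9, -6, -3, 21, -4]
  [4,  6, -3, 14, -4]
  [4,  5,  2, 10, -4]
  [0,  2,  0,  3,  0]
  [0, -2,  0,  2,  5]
λ = 5: alg = 5, geom = 3

Step 1 — factor the characteristic polynomial to read off the algebraic multiplicities:
  χ_A(x) = (x - 5)^5

Step 2 — compute geometric multiplicities via the rank-nullity identity g(λ) = n − rank(A − λI):
  rank(A − (5)·I) = 2, so dim ker(A − (5)·I) = n − 2 = 3

Summary:
  λ = 5: algebraic multiplicity = 5, geometric multiplicity = 3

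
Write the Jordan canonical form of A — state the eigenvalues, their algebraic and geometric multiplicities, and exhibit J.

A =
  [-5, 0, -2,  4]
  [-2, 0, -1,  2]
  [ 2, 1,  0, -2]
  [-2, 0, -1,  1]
J_3(-1) ⊕ J_1(-1)

The characteristic polynomial is
  det(x·I − A) = x^4 + 4*x^3 + 6*x^2 + 4*x + 1 = (x + 1)^4

Eigenvalues and multiplicities (the geometric multiplicity of λ is n − rank(A − λI), which equals the number of Jordan blocks for λ):
  λ = -1: algebraic multiplicity = 4, geometric multiplicity = 2

Determining the block sizes for each eigenvalue:
  λ = -1: with am = 4 and gm = 2, the partition is not yet determined (e.g. several partitions of 4 into 2 parts exist). Let N = A − (-1)·I. Computing rank(N^1) = 2, rank(N^2) = 1, rank(N^3) = 0; the number of blocks of size ≥ j is rank(N^{j−1}) − rank(N^j), giving [2, 1, 1]. So we have 1 block(s) of size 3, 1 block(s) of size 1 → block sizes [3, 1]

Assembling the blocks gives a Jordan form
J =
  [-1,  1,  0,  0]
  [ 0, -1,  1,  0]
  [ 0,  0, -1,  0]
  [ 0,  0,  0, -1]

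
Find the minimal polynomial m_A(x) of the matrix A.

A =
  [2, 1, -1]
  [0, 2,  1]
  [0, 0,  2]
x^3 - 6*x^2 + 12*x - 8

The characteristic polynomial is χ_A(x) = (x - 2)^3, so the eigenvalues are known. The minimal polynomial is
  m_A(x) = Π_λ (x − λ)^{k_λ}
where k_λ is the size of the *largest* Jordan block for λ (equivalently, the smallest k with (A − λI)^k v = 0 for every generalised eigenvector v of λ).

  λ = 2: largest Jordan block has size 3, contributing (x − 2)^3

So m_A(x) = (x - 2)^3 = x^3 - 6*x^2 + 12*x - 8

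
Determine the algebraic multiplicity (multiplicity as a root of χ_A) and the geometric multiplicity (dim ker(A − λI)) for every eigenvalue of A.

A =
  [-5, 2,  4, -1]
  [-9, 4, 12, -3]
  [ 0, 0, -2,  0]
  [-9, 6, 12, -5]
λ = -2: alg = 4, geom = 3

Step 1 — factor the characteristic polynomial to read off the algebraic multiplicities:
  χ_A(x) = (x + 2)^4

Step 2 — compute geometric multiplicities via the rank-nullity identity g(λ) = n − rank(A − λI):
  rank(A − (-2)·I) = 1, so dim ker(A − (-2)·I) = n − 1 = 3

Summary:
  λ = -2: algebraic multiplicity = 4, geometric multiplicity = 3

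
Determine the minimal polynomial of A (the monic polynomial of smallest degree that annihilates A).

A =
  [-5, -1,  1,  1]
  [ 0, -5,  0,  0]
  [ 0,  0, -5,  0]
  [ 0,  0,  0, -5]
x^2 + 10*x + 25

The characteristic polynomial is χ_A(x) = (x + 5)^4, so the eigenvalues are known. The minimal polynomial is
  m_A(x) = Π_λ (x − λ)^{k_λ}
where k_λ is the size of the *largest* Jordan block for λ (equivalently, the smallest k with (A − λI)^k v = 0 for every generalised eigenvector v of λ).

  λ = -5: largest Jordan block has size 2, contributing (x + 5)^2

So m_A(x) = (x + 5)^2 = x^2 + 10*x + 25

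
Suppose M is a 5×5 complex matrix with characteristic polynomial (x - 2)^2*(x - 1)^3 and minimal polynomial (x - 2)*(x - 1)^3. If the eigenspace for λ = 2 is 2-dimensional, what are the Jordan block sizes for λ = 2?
Block sizes for λ = 2: [1, 1]

Step 1 — from the characteristic polynomial, algebraic multiplicity of λ = 2 is 2. From dim ker(M − (2)·I) = 2, there are exactly 2 Jordan blocks for λ = 2.
Step 2 — from the minimal polynomial, the factor (x − 2) tells us the largest block for λ = 2 has size 1.
Step 3 — with total size 2, 2 blocks, and largest block 1, the block sizes (in nonincreasing order) are [1, 1].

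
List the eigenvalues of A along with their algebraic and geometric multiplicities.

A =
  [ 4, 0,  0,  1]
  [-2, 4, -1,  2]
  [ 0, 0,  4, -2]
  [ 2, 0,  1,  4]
λ = 4: alg = 4, geom = 2

Step 1 — factor the characteristic polynomial to read off the algebraic multiplicities:
  χ_A(x) = (x - 4)^4

Step 2 — compute geometric multiplicities via the rank-nullity identity g(λ) = n − rank(A − λI):
  rank(A − (4)·I) = 2, so dim ker(A − (4)·I) = n − 2 = 2

Summary:
  λ = 4: algebraic multiplicity = 4, geometric multiplicity = 2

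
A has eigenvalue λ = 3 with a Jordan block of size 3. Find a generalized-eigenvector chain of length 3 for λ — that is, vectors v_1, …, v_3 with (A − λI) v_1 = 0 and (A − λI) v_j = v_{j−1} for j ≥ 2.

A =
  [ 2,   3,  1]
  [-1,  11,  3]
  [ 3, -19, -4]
A Jordan chain for λ = 3 of length 3:
v_1 = (1, 2, -5)ᵀ
v_2 = (-1, -1, 3)ᵀ
v_3 = (1, 0, 0)ᵀ

Let N = A − (3)·I. We want v_3 with N^3 v_3 = 0 but N^2 v_3 ≠ 0; then v_{j-1} := N · v_j for j = 3, …, 2.

Pick v_3 = (1, 0, 0)ᵀ.
Then v_2 = N · v_3 = (-1, -1, 3)ᵀ.
Then v_1 = N · v_2 = (1, 2, -5)ᵀ.

Sanity check: (A − (3)·I) v_1 = (0, 0, 0)ᵀ = 0. ✓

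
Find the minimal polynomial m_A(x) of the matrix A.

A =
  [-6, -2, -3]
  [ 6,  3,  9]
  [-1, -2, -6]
x^3 + 9*x^2 + 27*x + 27

The characteristic polynomial is χ_A(x) = (x + 3)^3, so the eigenvalues are known. The minimal polynomial is
  m_A(x) = Π_λ (x − λ)^{k_λ}
where k_λ is the size of the *largest* Jordan block for λ (equivalently, the smallest k with (A − λI)^k v = 0 for every generalised eigenvector v of λ).

  λ = -3: largest Jordan block has size 3, contributing (x + 3)^3

So m_A(x) = (x + 3)^3 = x^3 + 9*x^2 + 27*x + 27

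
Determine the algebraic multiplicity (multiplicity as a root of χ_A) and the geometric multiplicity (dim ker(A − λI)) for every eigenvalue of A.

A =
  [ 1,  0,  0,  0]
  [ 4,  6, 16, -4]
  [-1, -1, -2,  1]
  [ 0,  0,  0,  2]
λ = 1: alg = 1, geom = 1; λ = 2: alg = 3, geom = 2

Step 1 — factor the characteristic polynomial to read off the algebraic multiplicities:
  χ_A(x) = (x - 2)^3*(x - 1)

Step 2 — compute geometric multiplicities via the rank-nullity identity g(λ) = n − rank(A − λI):
  rank(A − (1)·I) = 3, so dim ker(A − (1)·I) = n − 3 = 1
  rank(A − (2)·I) = 2, so dim ker(A − (2)·I) = n − 2 = 2

Summary:
  λ = 1: algebraic multiplicity = 1, geometric multiplicity = 1
  λ = 2: algebraic multiplicity = 3, geometric multiplicity = 2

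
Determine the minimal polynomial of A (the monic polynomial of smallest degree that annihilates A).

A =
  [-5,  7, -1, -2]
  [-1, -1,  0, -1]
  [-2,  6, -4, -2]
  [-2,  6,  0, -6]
x^3 + 12*x^2 + 48*x + 64

The characteristic polynomial is χ_A(x) = (x + 4)^4, so the eigenvalues are known. The minimal polynomial is
  m_A(x) = Π_λ (x − λ)^{k_λ}
where k_λ is the size of the *largest* Jordan block for λ (equivalently, the smallest k with (A − λI)^k v = 0 for every generalised eigenvector v of λ).

  λ = -4: largest Jordan block has size 3, contributing (x + 4)^3

So m_A(x) = (x + 4)^3 = x^3 + 12*x^2 + 48*x + 64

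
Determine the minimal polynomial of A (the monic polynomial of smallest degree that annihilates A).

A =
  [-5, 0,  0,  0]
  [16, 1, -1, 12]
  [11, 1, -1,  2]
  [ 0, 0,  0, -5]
x^3 + 5*x^2

The characteristic polynomial is χ_A(x) = x^2*(x + 5)^2, so the eigenvalues are known. The minimal polynomial is
  m_A(x) = Π_λ (x − λ)^{k_λ}
where k_λ is the size of the *largest* Jordan block for λ (equivalently, the smallest k with (A − λI)^k v = 0 for every generalised eigenvector v of λ).

  λ = -5: largest Jordan block has size 1, contributing (x + 5)
  λ = 0: largest Jordan block has size 2, contributing (x − 0)^2

So m_A(x) = x^2*(x + 5) = x^3 + 5*x^2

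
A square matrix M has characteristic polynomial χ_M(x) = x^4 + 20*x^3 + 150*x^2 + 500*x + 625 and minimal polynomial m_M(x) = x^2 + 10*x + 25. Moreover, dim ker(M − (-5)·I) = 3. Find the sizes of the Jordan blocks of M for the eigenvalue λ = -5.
Block sizes for λ = -5: [2, 1, 1]

Step 1 — from the characteristic polynomial, algebraic multiplicity of λ = -5 is 4. From dim ker(M − (-5)·I) = 3, there are exactly 3 Jordan blocks for λ = -5.
Step 2 — from the minimal polynomial, the factor (x + 5)^2 tells us the largest block for λ = -5 has size 2.
Step 3 — with total size 4, 3 blocks, and largest block 2, the block sizes (in nonincreasing order) are [2, 1, 1].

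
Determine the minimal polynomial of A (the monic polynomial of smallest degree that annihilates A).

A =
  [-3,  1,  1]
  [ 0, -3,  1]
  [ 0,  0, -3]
x^3 + 9*x^2 + 27*x + 27

The characteristic polynomial is χ_A(x) = (x + 3)^3, so the eigenvalues are known. The minimal polynomial is
  m_A(x) = Π_λ (x − λ)^{k_λ}
where k_λ is the size of the *largest* Jordan block for λ (equivalently, the smallest k with (A − λI)^k v = 0 for every generalised eigenvector v of λ).

  λ = -3: largest Jordan block has size 3, contributing (x + 3)^3

So m_A(x) = (x + 3)^3 = x^3 + 9*x^2 + 27*x + 27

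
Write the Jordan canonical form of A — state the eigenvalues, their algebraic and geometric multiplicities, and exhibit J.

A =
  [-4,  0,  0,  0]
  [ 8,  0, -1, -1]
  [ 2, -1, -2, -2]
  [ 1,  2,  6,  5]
J_1(-4) ⊕ J_3(1)

The characteristic polynomial is
  det(x·I − A) = x^4 + x^3 - 9*x^2 + 11*x - 4 = (x - 1)^3*(x + 4)

Eigenvalues and multiplicities (the geometric multiplicity of λ is n − rank(A − λI), which equals the number of Jordan blocks for λ):
  λ = -4: algebraic multiplicity = 1, geometric multiplicity = 1
  λ = 1: algebraic multiplicity = 3, geometric multiplicity = 1

Determining the block sizes for each eigenvalue:
  λ = -4: one block (gm = 1), so the single block has size am = 1 → block sizes [1]
  λ = 1: one block (gm = 1), so the single block has size am = 3 → block sizes [3]

Assembling the blocks gives a Jordan form
J =
  [-4, 0, 0, 0]
  [ 0, 1, 1, 0]
  [ 0, 0, 1, 1]
  [ 0, 0, 0, 1]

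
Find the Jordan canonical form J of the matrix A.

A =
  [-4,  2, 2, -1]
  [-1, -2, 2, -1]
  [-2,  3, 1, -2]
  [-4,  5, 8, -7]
J_3(-3) ⊕ J_1(-3)

The characteristic polynomial is
  det(x·I − A) = x^4 + 12*x^3 + 54*x^2 + 108*x + 81 = (x + 3)^4

Eigenvalues and multiplicities (the geometric multiplicity of λ is n − rank(A − λI), which equals the number of Jordan blocks for λ):
  λ = -3: algebraic multiplicity = 4, geometric multiplicity = 2

Determining the block sizes for each eigenvalue:
  λ = -3: with am = 4 and gm = 2, the partition is not yet determined (e.g. several partitions of 4 into 2 parts exist). Let N = A − (-3)·I. Computing rank(N^1) = 2, rank(N^2) = 1, rank(N^3) = 0; the number of blocks of size ≥ j is rank(N^{j−1}) − rank(N^j), giving [2, 1, 1]. So we have 1 block(s) of size 3, 1 block(s) of size 1 → block sizes [3, 1]

Assembling the blocks gives a Jordan form
J =
  [-3,  1,  0,  0]
  [ 0, -3,  1,  0]
  [ 0,  0, -3,  0]
  [ 0,  0,  0, -3]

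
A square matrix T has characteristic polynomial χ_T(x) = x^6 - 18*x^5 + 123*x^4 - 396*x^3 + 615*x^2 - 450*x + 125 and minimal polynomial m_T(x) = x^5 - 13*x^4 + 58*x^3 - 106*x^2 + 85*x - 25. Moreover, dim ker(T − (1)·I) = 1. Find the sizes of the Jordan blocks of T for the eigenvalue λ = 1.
Block sizes for λ = 1: [3]

Step 1 — from the characteristic polynomial, algebraic multiplicity of λ = 1 is 3. From dim ker(T − (1)·I) = 1, there are exactly 1 Jordan blocks for λ = 1.
Step 2 — from the minimal polynomial, the factor (x − 1)^3 tells us the largest block for λ = 1 has size 3.
Step 3 — with total size 3, 1 blocks, and largest block 3, the block sizes (in nonincreasing order) are [3].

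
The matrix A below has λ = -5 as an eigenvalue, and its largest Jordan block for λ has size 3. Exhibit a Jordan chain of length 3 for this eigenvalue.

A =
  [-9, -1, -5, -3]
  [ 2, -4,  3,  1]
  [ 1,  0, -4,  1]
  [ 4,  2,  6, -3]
A Jordan chain for λ = -5 of length 3:
v_1 = (-3, 1, 1, 2)ᵀ
v_2 = (-4, 2, 1, 4)ᵀ
v_3 = (1, 0, 0, 0)ᵀ

Let N = A − (-5)·I. We want v_3 with N^3 v_3 = 0 but N^2 v_3 ≠ 0; then v_{j-1} := N · v_j for j = 3, …, 2.

Pick v_3 = (1, 0, 0, 0)ᵀ.
Then v_2 = N · v_3 = (-4, 2, 1, 4)ᵀ.
Then v_1 = N · v_2 = (-3, 1, 1, 2)ᵀ.

Sanity check: (A − (-5)·I) v_1 = (0, 0, 0, 0)ᵀ = 0. ✓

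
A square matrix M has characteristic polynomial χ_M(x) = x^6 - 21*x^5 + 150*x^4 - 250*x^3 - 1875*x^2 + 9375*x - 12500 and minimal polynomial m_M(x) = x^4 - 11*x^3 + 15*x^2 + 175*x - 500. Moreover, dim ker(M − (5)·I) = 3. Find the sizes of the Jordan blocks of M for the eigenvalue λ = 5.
Block sizes for λ = 5: [3, 1, 1]

Step 1 — from the characteristic polynomial, algebraic multiplicity of λ = 5 is 5. From dim ker(M − (5)·I) = 3, there are exactly 3 Jordan blocks for λ = 5.
Step 2 — from the minimal polynomial, the factor (x − 5)^3 tells us the largest block for λ = 5 has size 3.
Step 3 — with total size 5, 3 blocks, and largest block 3, the block sizes (in nonincreasing order) are [3, 1, 1].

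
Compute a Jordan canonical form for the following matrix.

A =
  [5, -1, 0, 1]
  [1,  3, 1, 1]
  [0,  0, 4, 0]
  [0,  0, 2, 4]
J_3(4) ⊕ J_1(4)

The characteristic polynomial is
  det(x·I − A) = x^4 - 16*x^3 + 96*x^2 - 256*x + 256 = (x - 4)^4

Eigenvalues and multiplicities (the geometric multiplicity of λ is n − rank(A − λI), which equals the number of Jordan blocks for λ):
  λ = 4: algebraic multiplicity = 4, geometric multiplicity = 2

Determining the block sizes for each eigenvalue:
  λ = 4: with am = 4 and gm = 2, the partition is not yet determined (e.g. several partitions of 4 into 2 parts exist). Let N = A − (4)·I. Computing rank(N^1) = 2, rank(N^2) = 1, rank(N^3) = 0; the number of blocks of size ≥ j is rank(N^{j−1}) − rank(N^j), giving [2, 1, 1]. So we have 1 block(s) of size 3, 1 block(s) of size 1 → block sizes [3, 1]

Assembling the blocks gives a Jordan form
J =
  [4, 1, 0, 0]
  [0, 4, 1, 0]
  [0, 0, 4, 0]
  [0, 0, 0, 4]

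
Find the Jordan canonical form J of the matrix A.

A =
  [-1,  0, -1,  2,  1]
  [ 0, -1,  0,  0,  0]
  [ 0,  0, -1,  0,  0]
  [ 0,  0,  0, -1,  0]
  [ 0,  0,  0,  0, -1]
J_2(-1) ⊕ J_1(-1) ⊕ J_1(-1) ⊕ J_1(-1)

The characteristic polynomial is
  det(x·I − A) = x^5 + 5*x^4 + 10*x^3 + 10*x^2 + 5*x + 1 = (x + 1)^5

Eigenvalues and multiplicities (the geometric multiplicity of λ is n − rank(A − λI), which equals the number of Jordan blocks for λ):
  λ = -1: algebraic multiplicity = 5, geometric multiplicity = 4

Determining the block sizes for each eigenvalue:
  λ = -1: 4 blocks summing to 5 forces exactly one block of size 2 and the rest size 1 → block sizes [2, 1, 1, 1]

Assembling the blocks gives a Jordan form
J =
  [-1,  1,  0,  0,  0]
  [ 0, -1,  0,  0,  0]
  [ 0,  0, -1,  0,  0]
  [ 0,  0,  0, -1,  0]
  [ 0,  0,  0,  0, -1]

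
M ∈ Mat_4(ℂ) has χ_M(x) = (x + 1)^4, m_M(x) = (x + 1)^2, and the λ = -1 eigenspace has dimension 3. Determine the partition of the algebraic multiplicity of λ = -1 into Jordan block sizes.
Block sizes for λ = -1: [2, 1, 1]

Step 1 — from the characteristic polynomial, algebraic multiplicity of λ = -1 is 4. From dim ker(M − (-1)·I) = 3, there are exactly 3 Jordan blocks for λ = -1.
Step 2 — from the minimal polynomial, the factor (x + 1)^2 tells us the largest block for λ = -1 has size 2.
Step 3 — with total size 4, 3 blocks, and largest block 2, the block sizes (in nonincreasing order) are [2, 1, 1].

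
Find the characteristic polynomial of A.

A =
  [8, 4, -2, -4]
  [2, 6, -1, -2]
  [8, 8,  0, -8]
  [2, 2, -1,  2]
x^4 - 16*x^3 + 96*x^2 - 256*x + 256

Expanding det(x·I − A) (e.g. by cofactor expansion or by noting that A is similar to its Jordan form J, which has the same characteristic polynomial as A) gives
  χ_A(x) = x^4 - 16*x^3 + 96*x^2 - 256*x + 256
which factors as (x - 4)^4. The eigenvalues (with algebraic multiplicities) are λ = 4 with multiplicity 4.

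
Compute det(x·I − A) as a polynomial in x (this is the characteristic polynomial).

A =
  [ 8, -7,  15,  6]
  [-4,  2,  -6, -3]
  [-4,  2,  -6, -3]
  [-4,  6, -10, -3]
x^4 - x^3

Expanding det(x·I − A) (e.g. by cofactor expansion or by noting that A is similar to its Jordan form J, which has the same characteristic polynomial as A) gives
  χ_A(x) = x^4 - x^3
which factors as x^3*(x - 1). The eigenvalues (with algebraic multiplicities) are λ = 0 with multiplicity 3, λ = 1 with multiplicity 1.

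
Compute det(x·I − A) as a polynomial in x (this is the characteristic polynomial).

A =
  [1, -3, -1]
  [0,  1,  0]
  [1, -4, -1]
x^3 - x^2

Expanding det(x·I − A) (e.g. by cofactor expansion or by noting that A is similar to its Jordan form J, which has the same characteristic polynomial as A) gives
  χ_A(x) = x^3 - x^2
which factors as x^2*(x - 1). The eigenvalues (with algebraic multiplicities) are λ = 0 with multiplicity 2, λ = 1 with multiplicity 1.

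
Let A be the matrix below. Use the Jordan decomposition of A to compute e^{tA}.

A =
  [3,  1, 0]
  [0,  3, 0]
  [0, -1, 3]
e^{tA} =
  [exp(3*t), t*exp(3*t), 0]
  [0, exp(3*t), 0]
  [0, -t*exp(3*t), exp(3*t)]

Strategy: write A = P · J · P⁻¹ where J is a Jordan canonical form, so e^{tA} = P · e^{tJ} · P⁻¹, and e^{tJ} can be computed block-by-block.

A has Jordan form
J =
  [3, 1, 0]
  [0, 3, 0]
  [0, 0, 3]
(up to reordering of blocks).

Per-block formulas:
  For a 2×2 Jordan block J_2(3): exp(t · J_2(3)) = e^(3t)·(I + t·N), where N is the 2×2 nilpotent shift.
  For a 1×1 block at λ = 3: exp(t · [3]) = [e^(3t)].

After assembling e^{tJ} and conjugating by P, we get:

e^{tA} =
  [exp(3*t), t*exp(3*t), 0]
  [0, exp(3*t), 0]
  [0, -t*exp(3*t), exp(3*t)]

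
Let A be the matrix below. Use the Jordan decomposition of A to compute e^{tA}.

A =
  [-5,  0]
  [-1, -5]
e^{tA} =
  [exp(-5*t), 0]
  [-t*exp(-5*t), exp(-5*t)]

Strategy: write A = P · J · P⁻¹ where J is a Jordan canonical form, so e^{tA} = P · e^{tJ} · P⁻¹, and e^{tJ} can be computed block-by-block.

A has Jordan form
J =
  [-5,  1]
  [ 0, -5]
(up to reordering of blocks).

Per-block formulas:
  For a 2×2 Jordan block J_2(-5): exp(t · J_2(-5)) = e^(-5t)·(I + t·N), where N is the 2×2 nilpotent shift.

After assembling e^{tJ} and conjugating by P, we get:

e^{tA} =
  [exp(-5*t), 0]
  [-t*exp(-5*t), exp(-5*t)]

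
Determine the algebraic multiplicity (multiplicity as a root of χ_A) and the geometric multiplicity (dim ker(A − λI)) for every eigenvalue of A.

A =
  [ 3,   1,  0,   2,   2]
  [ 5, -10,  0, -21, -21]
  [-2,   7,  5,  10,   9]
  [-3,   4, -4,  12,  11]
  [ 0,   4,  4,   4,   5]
λ = 3: alg = 5, geom = 2

Step 1 — factor the characteristic polynomial to read off the algebraic multiplicities:
  χ_A(x) = (x - 3)^5

Step 2 — compute geometric multiplicities via the rank-nullity identity g(λ) = n − rank(A − λI):
  rank(A − (3)·I) = 3, so dim ker(A − (3)·I) = n − 3 = 2

Summary:
  λ = 3: algebraic multiplicity = 5, geometric multiplicity = 2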